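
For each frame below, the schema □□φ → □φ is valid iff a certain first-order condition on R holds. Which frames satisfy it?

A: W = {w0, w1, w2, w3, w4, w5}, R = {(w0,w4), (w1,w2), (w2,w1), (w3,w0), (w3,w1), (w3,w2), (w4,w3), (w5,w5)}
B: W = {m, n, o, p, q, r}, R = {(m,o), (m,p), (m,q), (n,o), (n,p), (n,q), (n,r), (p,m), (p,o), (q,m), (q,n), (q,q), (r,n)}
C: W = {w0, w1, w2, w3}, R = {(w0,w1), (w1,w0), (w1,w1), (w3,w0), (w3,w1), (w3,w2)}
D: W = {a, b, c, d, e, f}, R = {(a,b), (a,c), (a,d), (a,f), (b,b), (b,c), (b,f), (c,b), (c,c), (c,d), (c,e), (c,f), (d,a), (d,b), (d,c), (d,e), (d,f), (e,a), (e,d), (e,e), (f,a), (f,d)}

This is the axiom for density; its first-order frame correspondent is ∀x ∀y (Rxy → ∃z (Rxz ∧ Rzy)).
A: fails — Rw1w2 but no z with Rw1z and Rzw2.
B: fails — Rnr but no z with Rnz and Rzr.
C: fails — Rw3w2 but no z with Rw3z and Rzw2.
D: ✓.

D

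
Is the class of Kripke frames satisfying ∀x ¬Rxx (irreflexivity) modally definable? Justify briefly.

Modal frame validity is preserved under surjective bounded morphisms.
The 3-cycle (worlds a,b,c with a→b→c→a) is irreflexive, and the map sending every world to a single reflexive point • is a surjective bounded morphism (forth: every edge maps to (•,•); back: every world has a successor). So any modal formula valid on the 3-cycle is also valid on the reflexive point, which is not irreflexive.
So the class is not modally definable.

No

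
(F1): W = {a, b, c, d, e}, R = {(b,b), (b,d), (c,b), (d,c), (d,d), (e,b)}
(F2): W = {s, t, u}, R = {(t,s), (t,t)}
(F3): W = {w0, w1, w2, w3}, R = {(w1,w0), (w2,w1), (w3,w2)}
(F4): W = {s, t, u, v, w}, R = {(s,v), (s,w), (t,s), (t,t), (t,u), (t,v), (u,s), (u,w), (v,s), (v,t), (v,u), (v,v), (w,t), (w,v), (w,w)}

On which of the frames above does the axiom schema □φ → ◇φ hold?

(F4)

This is the axiom for seriality; its first-order frame correspondent is ∀x ∃y Rxy.
(F1): fails — world a has no successor.
(F2): fails — world s has no successor.
(F3): fails — world w0 has no successor.
(F4): ✓.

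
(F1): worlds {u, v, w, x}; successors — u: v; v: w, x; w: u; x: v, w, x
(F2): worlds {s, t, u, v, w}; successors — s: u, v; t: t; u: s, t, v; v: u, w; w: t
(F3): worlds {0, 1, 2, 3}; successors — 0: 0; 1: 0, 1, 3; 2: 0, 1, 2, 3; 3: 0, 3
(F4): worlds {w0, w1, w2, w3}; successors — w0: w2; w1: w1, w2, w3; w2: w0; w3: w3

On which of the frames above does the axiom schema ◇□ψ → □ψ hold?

The schema corresponds to the Euclidean property: ∀x ∀y ∀z (Rxy ∧ Rxz → Ryz).
(F1): fails — Ruv and Ruv but not Rvv.
(F2): fails — Rsv and Rsv but not Rvv.
(F3): fails — R10 and R11 but not R01.
(F4): fails — Rw0w2 and Rw0w2 but not Rw2w2.

none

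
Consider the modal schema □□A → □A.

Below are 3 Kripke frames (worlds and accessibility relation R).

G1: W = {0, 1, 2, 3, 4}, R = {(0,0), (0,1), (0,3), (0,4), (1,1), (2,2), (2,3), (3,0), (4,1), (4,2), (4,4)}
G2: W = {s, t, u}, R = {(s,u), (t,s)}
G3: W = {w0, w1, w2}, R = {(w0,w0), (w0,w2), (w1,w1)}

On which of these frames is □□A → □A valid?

The schema corresponds to density: ∀x ∀y (Rxy → ∃z (Rxz ∧ Rzy)).
G1: holds.
G2: fails — Rsu but no z with Rsz and Rzu.
G3: holds.
Valid on: G1, G3.

G1, G3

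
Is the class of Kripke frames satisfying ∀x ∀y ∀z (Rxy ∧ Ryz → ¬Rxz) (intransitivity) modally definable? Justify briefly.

Not definable by any modal formula

If a class were modally definable it would be closed under surjective bounded morphisms (Goldblatt–Thomason).
The 7-cycle (worlds s,t,u,v,w,x,y with s→t→u→v→w→x→y→s) is intransitive. Mapping every world to a single reflexive point • is a surjective bounded morphism; the reflexive point is not intransitive (R••∧R•• but R••).
So no modal formula (or set of formulas) defines exactly the intransitive frames.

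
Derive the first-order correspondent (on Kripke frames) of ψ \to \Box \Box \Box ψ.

\forall x \forall z (x R^3 z \to \exists w (x = w \wedge z = w))

This is a Sahlqvist (Geach-type) schema ◇^0□^0ψ → □^3◇^0ψ.
Minimal-valuation argument: fix x; take any y with xR^0y and any z with xR^3z. Set V(ψ) to the set of worlds R-reachable from y in exactly 0 steps. Then □^0ψ holds at y, so the antecedent holds at x; validity forces ◇^0ψ at z, giving a w with zR^0w and yR^0w.
First-order correspondent: \forall x \forall z (x R^3 z \to \exists w (x = w \wedge z = w)).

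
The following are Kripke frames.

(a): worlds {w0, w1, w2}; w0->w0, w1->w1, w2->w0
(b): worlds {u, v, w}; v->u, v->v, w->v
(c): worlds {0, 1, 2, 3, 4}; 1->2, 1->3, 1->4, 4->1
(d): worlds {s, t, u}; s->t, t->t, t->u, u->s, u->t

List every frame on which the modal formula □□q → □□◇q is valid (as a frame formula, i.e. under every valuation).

Frame correspondent (Sahlqvist): ∀x ∀z (xR²z → ∃w (xR²w ∧ zRw)) — i.e. a generalized confluence (Geach) condition.
(a): holds.
(b): fails — vR²u but no t with vR²t and uRt.
(c): fails — 1R²1 but no w with 1R²w and 1Rw.
(d): holds.

(a), (d)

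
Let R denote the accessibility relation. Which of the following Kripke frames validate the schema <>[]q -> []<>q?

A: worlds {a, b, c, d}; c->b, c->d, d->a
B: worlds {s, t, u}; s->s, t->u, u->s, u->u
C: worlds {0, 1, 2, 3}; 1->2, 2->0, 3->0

B

The schema corresponds to convergence: forall x forall y forall z (Rxy & Rxz -> exists w (Ryw & Rzw)).
A: fails — Rcb and Rcb but b and b have no common successor.
B: satisfies the condition.
C: fails — R20 and R20 but 0 and 0 have no common successor.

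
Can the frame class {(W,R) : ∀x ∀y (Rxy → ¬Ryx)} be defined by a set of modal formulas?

No

If a class were modally definable it would be closed under surjective bounded morphisms (Goldblatt–Thomason).
The 4-cycle (worlds a,b,c,d with a→b→c→d→a) is asymmetric. Mapping every world to a single reflexive point • is a surjective bounded morphism, and the reflexive point is not asymmetric (R•• but asymmetry requires ¬R••).
Hence asymmetry is not modally definable.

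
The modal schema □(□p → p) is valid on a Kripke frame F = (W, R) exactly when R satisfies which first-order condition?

This is the T□ axiom.
Its frame correspondent is shift-reflexivity — ∀x ∀y (Rxy → Ryy).

shift-reflexivity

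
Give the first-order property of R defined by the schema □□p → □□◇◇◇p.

This is a Sahlqvist (Geach-type) schema ◇^0□^2p → □^2◇^3p.
First-order correspondent: ∀x ∀z (xR²z → ∃w (xR²w ∧ zR³w)).

∀x ∀z (xR²z → ∃w (xR²w ∧ zR³w))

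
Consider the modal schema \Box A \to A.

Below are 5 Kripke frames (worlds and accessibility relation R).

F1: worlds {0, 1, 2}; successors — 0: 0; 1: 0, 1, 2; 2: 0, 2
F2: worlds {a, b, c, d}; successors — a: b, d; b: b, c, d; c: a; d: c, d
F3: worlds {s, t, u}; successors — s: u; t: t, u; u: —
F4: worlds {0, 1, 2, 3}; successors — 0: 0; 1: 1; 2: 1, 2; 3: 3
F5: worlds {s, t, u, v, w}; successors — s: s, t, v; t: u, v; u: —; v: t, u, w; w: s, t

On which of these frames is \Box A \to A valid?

This is the axiom for reflexivity; its first-order frame correspondent is \forall x Rxx.
F1: satisfies the condition.
F2: fails — world a does not see itself.
F3: fails — world s does not see itself.
F4: satisfies the condition.
F5: fails — world t does not see itself.
Valid on: F1, F4.

F1, F4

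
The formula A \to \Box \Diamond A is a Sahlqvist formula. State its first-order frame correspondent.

This is the B axiom.
It corresponds to symmetry: \forall x \forall y (Rxy \to Ryx).

symmetry: \forall x \forall y (Rxy \to Ryx)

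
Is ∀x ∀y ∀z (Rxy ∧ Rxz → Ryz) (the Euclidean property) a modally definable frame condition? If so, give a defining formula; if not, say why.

Yes: it is the Euclidean property, defined by the 5 schema ◇p → □◇p.

Yes, by ◇p → □◇p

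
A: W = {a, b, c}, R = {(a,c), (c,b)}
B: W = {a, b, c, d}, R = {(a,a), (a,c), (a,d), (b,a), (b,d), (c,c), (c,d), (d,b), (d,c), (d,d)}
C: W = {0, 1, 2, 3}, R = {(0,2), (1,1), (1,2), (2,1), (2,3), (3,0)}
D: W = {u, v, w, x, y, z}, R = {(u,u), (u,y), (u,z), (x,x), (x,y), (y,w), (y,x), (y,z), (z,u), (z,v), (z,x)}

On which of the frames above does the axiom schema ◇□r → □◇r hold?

Frame correspondent (Sahlqvist): ∀x ∀y ∀z (Rxy ∧ Rxz → ∃w (Ryw ∧ Rzw)) — i.e. convergence.
A: fails — Rcb and Rcb but b and b have no common successor.
B: ✓.
C: fails — R23 and R21 but 3 and 1 have no common successor.
D: fails — Ryx and Ryw but x and w have no common successor.

B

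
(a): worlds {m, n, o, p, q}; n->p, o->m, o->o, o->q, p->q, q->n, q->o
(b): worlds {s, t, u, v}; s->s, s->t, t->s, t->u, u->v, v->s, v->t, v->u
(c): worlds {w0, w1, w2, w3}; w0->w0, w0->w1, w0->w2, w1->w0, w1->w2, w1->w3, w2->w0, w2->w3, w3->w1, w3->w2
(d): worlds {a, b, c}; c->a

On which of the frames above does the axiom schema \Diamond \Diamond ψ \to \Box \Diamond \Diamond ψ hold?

The schema corresponds to a generalized confluence (Geach) condition: \forall x \forall y \forall z ((x R^2 y \wedge xRz) \to \exists w (y = w \wedge z R^2 w)).
(a): fails — nR²q, nRp but no w with q=w and pR²w.
(b): fails — sR²u, sRt but no w with u=w and tR²w.
(c): fails — w0R²w3, w0Rw2 but no w with w3=w and w2R²w.
(d): condition met.

(d)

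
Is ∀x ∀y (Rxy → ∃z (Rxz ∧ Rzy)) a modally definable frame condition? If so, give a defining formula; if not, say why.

Yes, by □□q → □q

This is a Sahlqvist condition; the C4 axiom □□q → □q defines it.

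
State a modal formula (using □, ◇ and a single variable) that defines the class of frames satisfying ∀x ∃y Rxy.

□ψ → ◇ψ

This is seriality; the standard corresponding axiom is D: □ψ → ◇ψ.
Suppose □ψ→◇ψ is valid. At any x set V(ψ)=W. Then □ψ at x, so ◇ψ at x, so x has a successor.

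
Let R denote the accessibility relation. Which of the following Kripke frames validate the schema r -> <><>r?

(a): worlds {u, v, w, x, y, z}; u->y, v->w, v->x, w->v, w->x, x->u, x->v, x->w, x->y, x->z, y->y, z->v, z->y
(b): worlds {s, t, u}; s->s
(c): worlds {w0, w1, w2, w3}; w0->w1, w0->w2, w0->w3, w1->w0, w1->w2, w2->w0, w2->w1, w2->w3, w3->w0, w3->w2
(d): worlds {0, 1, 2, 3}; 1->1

(c)

This is the axiom for a generalized confluence (Geach) condition; its first-order frame correspondent is forall x exists w (x = w & x R^2 w).
(a): fails — at u but no t with u=t and uR²t.
(b): fails — at t but no w with t=w and tR²w.
(c): satisfies the condition.
(d): fails — at 0 but no w with 0=w and 0R²w.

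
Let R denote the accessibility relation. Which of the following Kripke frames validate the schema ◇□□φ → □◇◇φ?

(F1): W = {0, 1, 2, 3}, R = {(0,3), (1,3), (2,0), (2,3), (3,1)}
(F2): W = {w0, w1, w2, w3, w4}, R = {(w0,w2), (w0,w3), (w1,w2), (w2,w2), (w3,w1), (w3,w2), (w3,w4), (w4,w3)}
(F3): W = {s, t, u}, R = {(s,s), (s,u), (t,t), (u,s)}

This is the axiom for a generalized confluence (Geach) condition; its first-order frame correspondent is ∀x ∀y ∀z ((xRy ∧ xRz) → ∃w (yR²w ∧ zR²w)).
(F1): fails — 2R0, 2R3 but no w with 0R²w and 3R²w.
(F2): ✓.
(F3): ✓.
Valid on: (F2), (F3).

(F2), (F3)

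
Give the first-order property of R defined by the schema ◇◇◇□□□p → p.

∀x ∀y (xR³y → ∃w (yR³w ∧ x = w))

This is a Sahlqvist (Geach-type) schema ◇^3□^3p → □^0◇^0p.
Minimal-valuation argument: fix x; take any y with xR^3y and any z with xR^0z. Set V(p) to the set of worlds R-reachable from y in exactly 3 steps. Then □^3p holds at y, so the antecedent holds at x; validity forces ◇^0p at z, giving a w with zR^0w and yR^3w.
First-order correspondent: ∀x ∀y (xR³y → ∃w (yR³w ∧ x = w)).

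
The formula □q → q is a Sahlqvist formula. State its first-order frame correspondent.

This schema is the T axiom.
It corresponds to reflexivity: ∀x Rxx.

reflexivity: ∀x Rxx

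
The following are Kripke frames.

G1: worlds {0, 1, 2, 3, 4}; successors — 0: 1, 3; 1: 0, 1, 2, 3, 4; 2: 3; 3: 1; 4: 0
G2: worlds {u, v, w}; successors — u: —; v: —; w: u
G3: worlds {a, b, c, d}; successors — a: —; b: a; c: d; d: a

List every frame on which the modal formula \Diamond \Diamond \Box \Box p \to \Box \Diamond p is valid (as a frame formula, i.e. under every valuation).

G2

The schema corresponds to a generalized confluence (Geach) condition: \forall x \forall y \forall z ((x R^2 y \wedge xRz) \to \exists w (y R^2 w \wedge zRw)).
G1: fails — 1R²2, 1R2 but no w with 2R²w and 2Rw.
G2: satisfies the condition.
G3: fails — cR²a, cRd but no w with aR²w and dRw.
Valid on: G2.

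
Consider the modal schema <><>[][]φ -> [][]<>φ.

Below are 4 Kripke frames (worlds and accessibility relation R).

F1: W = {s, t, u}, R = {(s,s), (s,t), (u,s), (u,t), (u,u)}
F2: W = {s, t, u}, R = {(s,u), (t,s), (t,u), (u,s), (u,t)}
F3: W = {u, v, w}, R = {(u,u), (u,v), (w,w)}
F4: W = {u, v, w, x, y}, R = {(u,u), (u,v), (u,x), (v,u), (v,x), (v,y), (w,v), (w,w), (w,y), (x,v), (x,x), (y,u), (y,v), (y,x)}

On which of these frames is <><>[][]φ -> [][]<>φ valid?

F4

The schema corresponds to a generalized confluence (Geach) condition: forall x forall y forall z ((x R^2 y & x R^2 z) -> exists w (y R^2 w & zRw)).
F1: fails — sR²s, sR²t but no w with sR²w and tRw.
F2: fails — sR²s, sR²s but no w with sR²w and sRw.
F3: fails — uR²u, uR²v but no t with uR²t and vRt.
F4: holds.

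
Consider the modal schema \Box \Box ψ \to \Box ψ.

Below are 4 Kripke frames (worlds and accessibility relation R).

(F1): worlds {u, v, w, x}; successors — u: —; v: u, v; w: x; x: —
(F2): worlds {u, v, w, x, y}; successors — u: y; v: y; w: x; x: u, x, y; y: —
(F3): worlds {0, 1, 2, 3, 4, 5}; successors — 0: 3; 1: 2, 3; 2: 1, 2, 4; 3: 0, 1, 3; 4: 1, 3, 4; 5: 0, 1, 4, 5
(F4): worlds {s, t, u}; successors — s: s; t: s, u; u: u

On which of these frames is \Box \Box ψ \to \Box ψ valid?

The schema corresponds to density: \forall x \forall y (Rxy \to \exists z (Rxz \wedge Rzy)).
(F1): fails — Rwx but no z with Rwz and Rzx.
(F2): fails — Ruy but no z with Ruz and Rzy.
(F3): satisfies the condition.
(F4): satisfies the condition.
Valid on: (F3), (F4).

(F3), (F4)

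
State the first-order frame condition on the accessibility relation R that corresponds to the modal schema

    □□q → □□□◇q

This is a Sahlqvist (Geach-type) schema ◇^0□^2q → □^3◇^1q.
First-order correspondent: ∀x ∀z (xR³z → ∃w (xR²w ∧ zRw)).

∀x ∀z (xR³z → ∃w (xR²w ∧ zRw))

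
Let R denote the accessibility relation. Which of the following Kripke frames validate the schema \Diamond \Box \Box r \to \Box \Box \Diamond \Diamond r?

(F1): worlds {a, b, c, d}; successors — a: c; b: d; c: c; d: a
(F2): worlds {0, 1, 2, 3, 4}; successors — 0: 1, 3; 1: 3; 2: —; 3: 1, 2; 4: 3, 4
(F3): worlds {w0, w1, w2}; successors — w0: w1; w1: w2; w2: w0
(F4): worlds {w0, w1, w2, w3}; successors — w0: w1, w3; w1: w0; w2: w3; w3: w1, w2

(F1)

Frame correspondent (Sahlqvist): \forall x \forall y \forall z ((xRy \wedge x R^2 z) \to \exists w (y R^2 w \wedge z R^2 w)) — i.e. a generalized confluence (Geach) condition.
(F1): satisfies the condition.
(F2): fails — 0R1, 0R²2 but no w with 1R²w and 2R²w.
(F3): fails — w0Rw1, w0R²w2 but no w with w1R²w and w2R²w.
(F4): fails — w0Rw3, w0R²w2 but no w with w3R²w and w2R²w.
Valid on: (F1).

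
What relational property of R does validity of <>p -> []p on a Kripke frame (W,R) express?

partial functionality: forall x forall y forall z (Rxy & Rxz -> y = z)

This is the CD axiom.
Its frame correspondent is partial functionality — forall x forall y forall z (Rxy & Rxz -> y = z).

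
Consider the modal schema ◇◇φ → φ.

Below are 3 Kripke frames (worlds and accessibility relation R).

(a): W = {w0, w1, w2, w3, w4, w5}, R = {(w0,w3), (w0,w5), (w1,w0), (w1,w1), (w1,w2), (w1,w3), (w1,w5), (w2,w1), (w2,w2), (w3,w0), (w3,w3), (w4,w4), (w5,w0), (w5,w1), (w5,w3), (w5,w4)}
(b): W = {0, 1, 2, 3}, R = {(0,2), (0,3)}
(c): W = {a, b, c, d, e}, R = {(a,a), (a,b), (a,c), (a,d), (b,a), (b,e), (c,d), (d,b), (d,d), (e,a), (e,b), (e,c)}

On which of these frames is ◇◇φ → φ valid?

This is the axiom for a generalized confluence (Geach) condition; its first-order frame correspondent is ∀x ∀y (xR²y → ∃w (y = w ∧ x = w)).
(a): fails — w0R²w1 but w1 ≠ w0.
(b): satisfies the condition.
(c): fails — aR²b but b ≠ a.

(b)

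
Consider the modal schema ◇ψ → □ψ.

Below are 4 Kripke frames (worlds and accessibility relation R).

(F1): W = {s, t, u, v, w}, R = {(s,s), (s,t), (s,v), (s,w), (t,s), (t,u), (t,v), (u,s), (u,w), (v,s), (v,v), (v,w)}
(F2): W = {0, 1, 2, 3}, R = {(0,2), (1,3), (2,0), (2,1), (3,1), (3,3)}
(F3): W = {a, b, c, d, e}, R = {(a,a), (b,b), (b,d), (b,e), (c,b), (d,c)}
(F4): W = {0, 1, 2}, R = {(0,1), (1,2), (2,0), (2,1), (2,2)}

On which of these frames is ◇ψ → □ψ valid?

This is the axiom for partial functionality; its first-order frame correspondent is ∀x ∀y ∀z (Rxy ∧ Rxz → y = z).
(F1): fails — s sees both s and t.
(F2): fails — 2 sees both 0 and 1.
(F3): fails — b sees both b and d.
(F4): fails — 2 sees both 0 and 1.
Valid on no frame.

none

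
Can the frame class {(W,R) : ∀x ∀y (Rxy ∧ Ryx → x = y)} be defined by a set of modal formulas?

Modal frame validity is preserved under surjective bounded morphisms.
The 4-cycle (worlds 0,1,2,3 with 0→1→2→3→0) is antisymmetric. Sending even-indexed worlds to • and odd-indexed worlds to ∘ is a surjective bounded morphism onto the two-world frame with •↔∘, which is not antisymmetric.
Hence antisymmetry is not modally definable.

Not modally definable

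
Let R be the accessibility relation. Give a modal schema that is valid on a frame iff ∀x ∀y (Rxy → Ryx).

ψ → □◇ψ

The condition is symmetry. The B schema ψ → □◇ψ defines it.
Suppose ψ→□◇ψ is valid. Take Rxy and set V(ψ)={x}. Then ψ at x, so □◇ψ at x, so ◇ψ at y, so some z with Ryz has ψ; z=x, i.e. Ryx.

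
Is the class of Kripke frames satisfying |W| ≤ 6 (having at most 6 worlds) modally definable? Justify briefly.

No — not modally definable

If a class were modally definable it would be closed under disjoint unions (Goldblatt–Thomason).
Any modal formula valid on each of 7 disjoint one-world frames is valid on their disjoint union (validity is preserved under disjoint unions). Each one-world frame has |W|=1≤6, but the union has |W|=7.
So no modal formula (or set of formulas) defines exactly the |W|≤6 frames.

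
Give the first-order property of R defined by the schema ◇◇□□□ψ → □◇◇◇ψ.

This is a Sahlqvist (Geach-type) schema ◇^2□^3ψ → □^1◇^3ψ.
First-order correspondent: ∀x ∀y ∀z ((xR²y ∧ xRz) → ∃w (yR³w ∧ zR³w)).

∀x ∀y ∀z ((xR²y ∧ xRz) → ∃w (yR³w ∧ zR³w))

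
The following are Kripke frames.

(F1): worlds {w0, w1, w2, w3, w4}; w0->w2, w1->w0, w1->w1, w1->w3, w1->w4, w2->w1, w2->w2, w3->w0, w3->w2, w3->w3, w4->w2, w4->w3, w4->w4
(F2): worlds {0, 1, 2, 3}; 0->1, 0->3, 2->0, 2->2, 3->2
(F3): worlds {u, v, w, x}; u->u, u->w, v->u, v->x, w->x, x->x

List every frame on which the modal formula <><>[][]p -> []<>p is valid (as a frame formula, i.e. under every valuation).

(F1)

The schema corresponds to a generalized confluence (Geach) condition: forall x forall y forall z ((x R^2 y & xRz) -> exists w (y R^2 w & zRw)).
(F1): ✓.
(F2): fails — 0R²2, 0R1 but no w with 2R²w and 1Rw.
(F3): fails — uR²w, uRu but no t with wR²t and uRt.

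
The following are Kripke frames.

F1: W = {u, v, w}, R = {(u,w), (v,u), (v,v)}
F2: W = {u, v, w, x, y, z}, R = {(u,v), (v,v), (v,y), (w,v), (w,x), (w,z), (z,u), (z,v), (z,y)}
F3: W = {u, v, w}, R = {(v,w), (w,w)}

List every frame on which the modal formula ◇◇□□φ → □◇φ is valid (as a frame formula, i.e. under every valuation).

This is the axiom for a generalized confluence (Geach) condition; its first-order frame correspondent is ∀x ∀y ∀z ((xR²y ∧ xRz) → ∃w (yR²w ∧ zRw)).
F1: fails — vR²u, vRu but no t with uR²t and uRt.
F2: fails — uR²y, uRv but no t with yR²t and vRt.
F3: ✓.
Valid on: F3.

F3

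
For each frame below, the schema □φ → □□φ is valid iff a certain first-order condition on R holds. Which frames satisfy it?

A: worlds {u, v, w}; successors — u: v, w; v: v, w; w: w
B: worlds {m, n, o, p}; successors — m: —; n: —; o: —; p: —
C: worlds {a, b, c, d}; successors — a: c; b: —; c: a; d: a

The schema corresponds to transitivity: ∀x ∀y ∀z (Rxy ∧ Ryz → Rxz).
A: ✓.
B: ✓.
C: fails — Rac and Rca but not Raa.
Valid on: A, B.

A, B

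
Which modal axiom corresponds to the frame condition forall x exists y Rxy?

The condition is seriality. The D schema □q → ◇q defines it.
Suppose □q→◇q is valid. At any x set V(q)=W. Then □q at x, so ◇q at x, so x has a successor.

□q → ◇q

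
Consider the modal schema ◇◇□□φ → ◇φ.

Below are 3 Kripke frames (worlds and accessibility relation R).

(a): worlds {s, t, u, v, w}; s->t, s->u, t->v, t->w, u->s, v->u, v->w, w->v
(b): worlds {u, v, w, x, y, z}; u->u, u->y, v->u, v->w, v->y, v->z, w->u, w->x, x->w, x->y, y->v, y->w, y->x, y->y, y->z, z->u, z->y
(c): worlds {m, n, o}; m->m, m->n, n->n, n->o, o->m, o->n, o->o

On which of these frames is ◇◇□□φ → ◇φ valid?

(b), (c)

This is the axiom for a generalized confluence (Geach) condition; its first-order frame correspondent is ∀x ∀y (xR²y → ∃w (yR²w ∧ xRw)).
(a): fails — sR²s but no w* with sR²w* and sRw*.
(b): ✓.
(c): ✓.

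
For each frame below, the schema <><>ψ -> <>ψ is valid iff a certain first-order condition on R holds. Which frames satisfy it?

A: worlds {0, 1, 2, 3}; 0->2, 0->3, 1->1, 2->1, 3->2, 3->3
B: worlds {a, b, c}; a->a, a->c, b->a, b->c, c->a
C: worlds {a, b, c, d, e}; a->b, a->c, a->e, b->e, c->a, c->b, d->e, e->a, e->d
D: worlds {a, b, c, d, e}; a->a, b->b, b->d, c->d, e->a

D

The schema corresponds to transitivity: forall x forall y forall z (Rxy & Ryz -> Rxz).
A: fails — R32 and R21 but not R31.
B: fails — Rca and Rac but not Rcc.
C: fails — Rde and Rea but not Rda.
D: holds.
Valid on: D.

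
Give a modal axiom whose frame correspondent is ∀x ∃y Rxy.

A defining formula is □p → ◇p (the D axiom).
Suppose □p→◇p is valid. At any x set V(p)=W. Then □p at x, so ◇p at x, so x has a successor.

□p → ◇p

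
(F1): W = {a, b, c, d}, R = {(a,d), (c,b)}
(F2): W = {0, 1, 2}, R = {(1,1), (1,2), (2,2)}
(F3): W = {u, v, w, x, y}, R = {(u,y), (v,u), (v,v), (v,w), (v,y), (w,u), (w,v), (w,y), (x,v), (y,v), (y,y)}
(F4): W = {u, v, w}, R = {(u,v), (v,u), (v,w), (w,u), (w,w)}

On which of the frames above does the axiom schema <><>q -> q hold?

This is the axiom for a generalized confluence (Geach) condition; its first-order frame correspondent is forall x forall y (x R^2 y -> exists w (y = w & x = w)).
(F1): satisfies the condition.
(F2): fails — 1R²2 but 2 ≠ 1.
(F3): fails — uR²v but v ≠ u.
(F4): fails — uR²w but w ≠ u.
Valid on: (F1).

(F1)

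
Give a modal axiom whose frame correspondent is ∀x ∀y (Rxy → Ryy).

□(□r → r)

The condition is shift-reflexivity. The T□ schema □(□r → r) defines it.
Suppose □(□r→r) is valid. Take Rxy and set V(r)={w : Ryw}. Then at y, □r holds; since □(□r→r) at x, □r→r at y, so r at y, i.e. Ryy.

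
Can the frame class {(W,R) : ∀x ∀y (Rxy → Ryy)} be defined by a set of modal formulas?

The condition is shift-reflexivity. A defining modal formula is □(□r → r).
Suppose □(□r→r) is valid. Take Rxy and set V(r)={w : Ryw}. Then at y, □r holds; since □(□r→r) at x, □r→r at y, so r at y, i.e. Ryy.

Yes — defined by □(□r → r)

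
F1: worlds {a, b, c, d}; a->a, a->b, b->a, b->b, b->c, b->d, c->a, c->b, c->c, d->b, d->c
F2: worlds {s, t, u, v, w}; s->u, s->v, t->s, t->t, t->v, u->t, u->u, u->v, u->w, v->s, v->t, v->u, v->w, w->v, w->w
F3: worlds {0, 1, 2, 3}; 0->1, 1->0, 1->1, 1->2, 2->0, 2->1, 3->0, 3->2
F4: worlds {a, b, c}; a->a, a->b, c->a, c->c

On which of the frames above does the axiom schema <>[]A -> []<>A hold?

F1, F2, F3

The schema corresponds to convergence: forall x forall y forall z (Rxy & Rxz -> exists w (Ryw & Rzw)).
F1: satisfies the condition.
F2: satisfies the condition.
F3: satisfies the condition.
F4: fails — Raa and Rab but a and b have no common successor.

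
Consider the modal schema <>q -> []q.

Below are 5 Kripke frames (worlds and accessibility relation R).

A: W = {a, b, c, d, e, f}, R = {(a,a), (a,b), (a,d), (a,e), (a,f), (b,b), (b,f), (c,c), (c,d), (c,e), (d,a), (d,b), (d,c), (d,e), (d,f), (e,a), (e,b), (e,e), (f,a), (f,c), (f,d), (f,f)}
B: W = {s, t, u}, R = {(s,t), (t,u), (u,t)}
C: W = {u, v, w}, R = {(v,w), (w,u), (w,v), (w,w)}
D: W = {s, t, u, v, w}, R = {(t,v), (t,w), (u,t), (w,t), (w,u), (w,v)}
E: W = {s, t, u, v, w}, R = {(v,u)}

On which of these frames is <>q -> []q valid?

Frame correspondent (Sahlqvist): forall x forall y forall z (Rxy & Rxz -> y = z) — i.e. partial functionality.
A: fails — a sees both a and b.
B: satisfies the condition.
C: fails — w sees both u and v.
D: fails — t sees both v and w.
E: satisfies the condition.
Valid on: B, E.

B, E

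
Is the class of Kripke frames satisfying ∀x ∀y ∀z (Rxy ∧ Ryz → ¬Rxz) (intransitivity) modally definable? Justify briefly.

Not modally definable

Modal frame validity is preserved under surjective bounded morphisms.
The 7-cycle (worlds s,t,u,v,w,x,y with s→t→u→v→w→x→y→s) is intransitive. Mapping every world to a single reflexive point • is a surjective bounded morphism; the reflexive point is not intransitive (R••∧R•• but R••).
Hence intransitivity is not modally definable.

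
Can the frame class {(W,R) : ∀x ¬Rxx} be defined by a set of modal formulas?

No — not modally definable

Modal frame validity is preserved under surjective bounded morphisms.
The 4-cycle (worlds a,b,c,d with a→b→c→d→a) is irreflexive, and the map sending every world to a single reflexive point • is a surjective bounded morphism (forth: every edge maps to (•,•); back: every world has a successor). So any modal formula valid on the 4-cycle is also valid on the reflexive point, which is not irreflexive.
So no modal formula (or set of formulas) defines exactly the irreflexive frames.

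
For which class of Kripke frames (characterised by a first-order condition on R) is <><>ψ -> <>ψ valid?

Transitivity

Equivalently (dual form): □ψ → □□ψ.
Suppose □ψ→□□ψ is valid. Take Rxy, Ryz and set V(ψ)={w : Rxw}. Then □ψ at x, so □□ψ at x, so □ψ at y, so ψ at z, i.e. Rxz.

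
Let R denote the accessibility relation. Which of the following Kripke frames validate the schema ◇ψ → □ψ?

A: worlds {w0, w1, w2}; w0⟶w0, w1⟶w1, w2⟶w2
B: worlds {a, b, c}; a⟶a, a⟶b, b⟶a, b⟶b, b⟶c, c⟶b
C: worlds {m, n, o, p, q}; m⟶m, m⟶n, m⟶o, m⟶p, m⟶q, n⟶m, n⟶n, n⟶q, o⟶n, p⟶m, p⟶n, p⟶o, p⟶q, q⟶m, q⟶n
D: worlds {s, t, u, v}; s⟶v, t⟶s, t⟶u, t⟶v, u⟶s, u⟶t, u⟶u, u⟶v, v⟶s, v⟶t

This is the axiom for partial functionality; its first-order frame correspondent is ∀x ∀y ∀z (Rxy ∧ Rxz → y = z).
A: holds.
B: fails — a sees both a and b.
C: fails — m sees both m and n.
D: fails — t sees both s and u.
Valid on: A.

A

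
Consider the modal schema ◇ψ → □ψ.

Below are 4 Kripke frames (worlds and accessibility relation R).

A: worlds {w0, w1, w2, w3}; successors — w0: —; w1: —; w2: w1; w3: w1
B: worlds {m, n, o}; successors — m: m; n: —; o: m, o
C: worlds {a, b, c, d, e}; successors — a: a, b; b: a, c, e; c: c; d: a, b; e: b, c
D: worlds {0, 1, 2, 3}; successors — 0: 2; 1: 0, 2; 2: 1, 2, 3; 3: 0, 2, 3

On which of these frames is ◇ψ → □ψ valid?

A

This is the axiom for partial functionality; its first-order frame correspondent is ∀x ∀y ∀z (Rxy ∧ Rxz → y = z).
A: holds.
B: fails — o sees both m and o.
C: fails — a sees both a and b.
D: fails — 1 sees both 0 and 2.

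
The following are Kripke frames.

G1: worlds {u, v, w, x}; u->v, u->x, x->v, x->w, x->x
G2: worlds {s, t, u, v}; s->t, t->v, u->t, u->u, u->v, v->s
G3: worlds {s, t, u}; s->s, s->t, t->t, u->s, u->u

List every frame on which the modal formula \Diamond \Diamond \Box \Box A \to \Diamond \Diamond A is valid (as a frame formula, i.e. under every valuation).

This is the axiom for a generalized confluence (Geach) condition; its first-order frame correspondent is \forall x \forall y (x R^2 y \to \exists w (y R^2 w \wedge x R^2 w)).
G1: fails — uR²v but no t with vR²t and uR²t.
G2: fails — sR²v but no w with vR²w and sR²w.
G3: ✓.
Valid on: G3.

G3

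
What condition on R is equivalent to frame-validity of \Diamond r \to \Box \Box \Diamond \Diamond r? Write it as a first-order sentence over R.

This is a Sahlqvist (Geach-type) schema ◇^1□^0r → □^2◇^2r.
Minimal-valuation argument: fix x; take any y with xR^1y and any z with xR^2z. Set V(r) to the set of worlds R-reachable from y in exactly 0 steps. Then □^0r holds at y, so the antecedent holds at x; validity forces ◇^2r at z, giving a w with zR^2w and yR^0w.
First-order correspondent: \forall x \forall y \forall z ((xRy \wedge x R^2 z) \to \exists w (y = w \wedge z R^2 w)).

\forall x \forall y \forall z ((xRy \wedge x R^2 z) \to \exists w (y = w \wedge z R^2 w))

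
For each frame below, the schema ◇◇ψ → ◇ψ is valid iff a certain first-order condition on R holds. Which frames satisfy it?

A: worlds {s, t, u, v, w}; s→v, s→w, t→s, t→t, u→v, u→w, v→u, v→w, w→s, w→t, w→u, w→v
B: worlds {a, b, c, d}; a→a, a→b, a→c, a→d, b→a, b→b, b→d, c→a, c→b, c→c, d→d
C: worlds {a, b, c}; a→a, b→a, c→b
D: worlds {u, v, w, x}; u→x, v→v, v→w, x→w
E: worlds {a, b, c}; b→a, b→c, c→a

E

The schema corresponds to transitivity: ∀x ∀y ∀z (Rxy ∧ Ryz → Rxz).
A: fails — Ruv and Rvu but not Ruu.
B: fails — Rba and Rac but not Rbc.
C: fails — Rcb and Rba but not Rca.
D: fails — Rux and Rxw but not Ruw.
E: ✓.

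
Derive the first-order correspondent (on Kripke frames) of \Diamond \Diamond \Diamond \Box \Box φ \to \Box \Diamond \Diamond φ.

\forall x \forall y \forall z ((x R^3 y \wedge xRz) \to \exists w (y R^2 w \wedge z R^2 w))

This is a Sahlqvist (Geach-type) schema ◇^3□^2φ → □^1◇^2φ.
Minimal-valuation argument: fix x; take any y with xR^3y and any z with xR^1z. Set V(φ) to the set of worlds R-reachable from y in exactly 2 steps. Then □^2φ holds at y, so the antecedent holds at x; validity forces ◇^2φ at z, giving a w with zR^2w and yR^2w.
First-order correspondent: \forall x \forall y \forall z ((x R^3 y \wedge xRz) \to \exists w (y R^2 w \wedge z R^2 w)).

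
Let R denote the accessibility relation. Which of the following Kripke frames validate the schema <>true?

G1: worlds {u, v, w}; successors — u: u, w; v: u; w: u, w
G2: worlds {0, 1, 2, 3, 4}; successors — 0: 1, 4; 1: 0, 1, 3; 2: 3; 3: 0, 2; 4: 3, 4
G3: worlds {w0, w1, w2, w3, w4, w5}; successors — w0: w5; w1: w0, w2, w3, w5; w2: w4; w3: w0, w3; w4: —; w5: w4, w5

This is the axiom for seriality; its first-order frame correspondent is forall x exists y Rxy.
G1: ✓.
G2: ✓.
G3: fails — world w4 has no successor.

G1, G2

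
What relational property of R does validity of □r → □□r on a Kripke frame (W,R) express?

Suppose □r→□□r is valid. Take Rxy, Ryz and set V(r)={w : Rxw}. Then □r at x, so □□r at x, so □r at y, so r at z, i.e. Rxz.

transitivity: ∀x ∀y ∀z (Rxy ∧ Ryz → Rxz)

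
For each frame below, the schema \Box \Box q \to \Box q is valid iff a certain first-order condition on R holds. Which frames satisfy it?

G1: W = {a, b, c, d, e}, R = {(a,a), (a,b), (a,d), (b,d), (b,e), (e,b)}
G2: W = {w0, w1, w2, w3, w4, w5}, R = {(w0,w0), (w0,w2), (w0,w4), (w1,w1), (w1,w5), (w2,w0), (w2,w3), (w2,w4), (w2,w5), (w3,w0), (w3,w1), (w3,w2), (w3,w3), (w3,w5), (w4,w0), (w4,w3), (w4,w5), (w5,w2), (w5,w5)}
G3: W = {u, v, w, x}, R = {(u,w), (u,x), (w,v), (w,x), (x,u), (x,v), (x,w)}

G2

Frame correspondent (Sahlqvist): \forall x \forall y (Rxy \to \exists z (Rxz \wedge Rzy)) — i.e. density.
G1: fails — Reb but no z with Rez and Rzb.
G2: condition met.
G3: fails — Rwx but no z with Rwz and Rzx.
Valid on: G2.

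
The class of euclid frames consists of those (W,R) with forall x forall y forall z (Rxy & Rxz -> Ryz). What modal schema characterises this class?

◇s → □◇s

The condition is the Euclidean property. The 5 schema ◇s → □◇s defines it.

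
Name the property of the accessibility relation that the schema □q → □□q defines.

Suppose □q→□□q is valid. Take Rxy, Ryz and set V(q)={w : Rxw}. Then □q at x, so □□q at x, so □q at y, so q at z, i.e. Rxz.

transitivity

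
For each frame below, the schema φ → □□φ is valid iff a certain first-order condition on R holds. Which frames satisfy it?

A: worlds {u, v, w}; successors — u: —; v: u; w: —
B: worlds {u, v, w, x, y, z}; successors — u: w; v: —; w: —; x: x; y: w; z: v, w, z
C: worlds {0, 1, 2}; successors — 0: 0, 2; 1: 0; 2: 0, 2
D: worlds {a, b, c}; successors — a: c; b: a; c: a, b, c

The schema corresponds to a generalized confluence (Geach) condition: ∀x ∀z (xR²z → ∃w (x = w ∧ z = w)).
A: ✓.
B: fails — zR²v but z ≠ v.
C: fails — 0R²2 but 0 ≠ 2.
D: fails — aR²b but a ≠ b.

A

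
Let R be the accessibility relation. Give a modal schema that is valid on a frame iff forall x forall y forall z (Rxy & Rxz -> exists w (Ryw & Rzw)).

◇□ψ → □◇ψ

This is convergence; the standard corresponding axiom is .2: ◇□ψ → □◇ψ.
Suppose ◇□ψ→□◇ψ is valid. Take Rxy, Rxz and set V(ψ)={w : Ryw}. Then □ψ at y so ◇□ψ at x, so □◇ψ at x, so ◇ψ at z, giving w with Rzw and Ryw.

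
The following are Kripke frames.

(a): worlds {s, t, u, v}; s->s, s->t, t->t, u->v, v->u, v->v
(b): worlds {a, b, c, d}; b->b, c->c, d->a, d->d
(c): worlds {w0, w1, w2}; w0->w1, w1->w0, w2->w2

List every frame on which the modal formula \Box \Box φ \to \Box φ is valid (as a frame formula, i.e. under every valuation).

(a), (b)

This is the axiom for density; its first-order frame correspondent is \forall x \forall y (Rxy \to \exists z (Rxz \wedge Rzy)).
(a): ✓.
(b): ✓.
(c): fails — Rw0w1 but no z with Rw0z and Rzw1.
Valid on: (a), (b).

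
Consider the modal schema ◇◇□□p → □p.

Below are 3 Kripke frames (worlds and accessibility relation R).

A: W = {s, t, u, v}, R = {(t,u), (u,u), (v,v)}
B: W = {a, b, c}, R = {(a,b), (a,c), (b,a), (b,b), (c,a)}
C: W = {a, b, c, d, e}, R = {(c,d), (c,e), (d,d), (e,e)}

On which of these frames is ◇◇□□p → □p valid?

A

Frame correspondent (Sahlqvist): ∀x ∀y ∀z ((xR²y ∧ xRz) → ∃w (yR²w ∧ z = w)) — i.e. a generalized confluence (Geach) condition.
A: holds.
B: fails — aR²a, aRc but no w with aR²w and c=w.
C: fails — cR²d, cRe but no w with dR²w and e=w.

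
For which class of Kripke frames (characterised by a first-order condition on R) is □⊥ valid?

□⊥ is valid iff no world has any successor (otherwise □⊥ fails at any world with one).

Emptiness of R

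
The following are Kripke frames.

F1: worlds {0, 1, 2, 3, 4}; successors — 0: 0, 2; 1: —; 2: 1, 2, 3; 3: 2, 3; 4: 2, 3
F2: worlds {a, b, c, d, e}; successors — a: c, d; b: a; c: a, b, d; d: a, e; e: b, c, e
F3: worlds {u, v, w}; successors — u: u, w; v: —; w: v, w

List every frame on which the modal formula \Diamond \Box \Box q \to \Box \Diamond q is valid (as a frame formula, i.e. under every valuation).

Frame correspondent (Sahlqvist): \forall x \forall y \forall z ((xRy \wedge xRz) \to \exists w (y R^2 w \wedge zRw)) — i.e. a generalized confluence (Geach) condition.
F1: fails — 2R1, 2R1 but no w with 1R²w and 1Rw.
F2: fails — cRb, cRb but no w with bR²w and bRw.
F3: fails — wRv, wRv but no t with vR²t and vRt.

none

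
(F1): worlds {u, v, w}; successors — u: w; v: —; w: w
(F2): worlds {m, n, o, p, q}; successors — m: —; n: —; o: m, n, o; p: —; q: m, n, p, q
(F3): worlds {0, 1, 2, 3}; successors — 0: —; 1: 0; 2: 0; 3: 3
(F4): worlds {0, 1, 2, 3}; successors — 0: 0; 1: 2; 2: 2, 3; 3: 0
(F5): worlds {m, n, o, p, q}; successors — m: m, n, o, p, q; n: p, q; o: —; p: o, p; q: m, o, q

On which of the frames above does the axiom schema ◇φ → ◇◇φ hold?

This is the axiom for a generalized confluence (Geach) condition; its first-order frame correspondent is ∀x ∀y (xRy → ∃w (y = w ∧ xR²w)).
(F1): condition met.
(F2): condition met.
(F3): fails — 1R0 but no w with 0=w and 1R²w.
(F4): condition met.
(F5): condition met.
Valid on: (F1), (F2), (F4), (F5).

(F1), (F2), (F4), (F5)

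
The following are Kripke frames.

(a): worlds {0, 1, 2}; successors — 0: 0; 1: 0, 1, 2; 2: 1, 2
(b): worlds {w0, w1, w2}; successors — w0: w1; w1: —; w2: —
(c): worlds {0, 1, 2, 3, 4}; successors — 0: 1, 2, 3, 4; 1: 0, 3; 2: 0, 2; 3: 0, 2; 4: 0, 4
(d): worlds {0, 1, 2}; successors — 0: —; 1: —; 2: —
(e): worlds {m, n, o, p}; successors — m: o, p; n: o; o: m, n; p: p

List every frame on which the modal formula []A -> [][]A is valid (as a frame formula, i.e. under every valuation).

The schema corresponds to transitivity: forall x forall y forall z (Rxy & Ryz -> Rxz).
(a): fails — R21 and R10 but not R20.
(b): holds.
(c): fails — R10 and R02 but not R12.
(d): holds.
(e): fails — Rom and Rmo but not Roo.
Valid on: (b), (d).

(b), (d)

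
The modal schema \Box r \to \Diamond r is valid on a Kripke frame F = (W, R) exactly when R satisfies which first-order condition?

Seriality

Suppose □r→◇r is valid. At any x set V(r)=W. Then □r at x, so ◇r at x, so x has a successor.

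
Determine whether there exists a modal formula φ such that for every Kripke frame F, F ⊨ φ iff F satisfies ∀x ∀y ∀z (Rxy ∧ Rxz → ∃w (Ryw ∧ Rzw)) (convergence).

Yes: it is convergence, defined by the .2 schema ◇□r → □◇r.

Yes, by ◇□r → □◇r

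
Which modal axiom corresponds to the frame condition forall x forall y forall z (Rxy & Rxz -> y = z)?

◇s → □s

A defining formula is ◇s → □s (the CD axiom).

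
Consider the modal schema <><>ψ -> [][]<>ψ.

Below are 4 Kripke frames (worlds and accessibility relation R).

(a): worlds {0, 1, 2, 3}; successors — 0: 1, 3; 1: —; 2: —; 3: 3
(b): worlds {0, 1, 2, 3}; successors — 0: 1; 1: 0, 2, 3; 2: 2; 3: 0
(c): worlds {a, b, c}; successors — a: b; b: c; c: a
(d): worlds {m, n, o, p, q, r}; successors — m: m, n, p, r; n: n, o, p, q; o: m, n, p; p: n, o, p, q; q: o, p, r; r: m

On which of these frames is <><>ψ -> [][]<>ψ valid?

This is the axiom for a generalized confluence (Geach) condition; its first-order frame correspondent is forall x forall y forall z ((x R^2 y & x R^2 z) -> exists w (y = w & zRw)).
(a): satisfies the condition.
(b): fails — 0R²0, 0R²0 but no w with 0=w and 0Rw.
(c): fails — aR²c, aR²c but no w with c=w and cRw.
(d): fails — mR²m, mR²n but no w with m=w and nRw.

(a)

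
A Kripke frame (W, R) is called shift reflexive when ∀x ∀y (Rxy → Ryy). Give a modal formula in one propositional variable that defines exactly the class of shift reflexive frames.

□(□q → q)

The condition is shift-reflexivity. The T□ schema □(□q → q) defines it.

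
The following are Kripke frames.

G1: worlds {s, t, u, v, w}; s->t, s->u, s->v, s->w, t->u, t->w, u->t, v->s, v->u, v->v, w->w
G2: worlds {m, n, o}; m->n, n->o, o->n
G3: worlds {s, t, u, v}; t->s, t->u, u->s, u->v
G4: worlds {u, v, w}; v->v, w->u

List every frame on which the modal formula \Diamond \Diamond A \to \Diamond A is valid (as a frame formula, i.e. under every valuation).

The schema corresponds to transitivity: \forall x \forall y \forall z (Rxy \wedge Ryz \to Rxz).
G1: fails — Rut and Rtw but not Ruw.
G2: fails — Rno and Ron but not Rnn.
G3: fails — Rtu and Ruv but not Rtv.
G4: ✓.
Valid on: G4.

G4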